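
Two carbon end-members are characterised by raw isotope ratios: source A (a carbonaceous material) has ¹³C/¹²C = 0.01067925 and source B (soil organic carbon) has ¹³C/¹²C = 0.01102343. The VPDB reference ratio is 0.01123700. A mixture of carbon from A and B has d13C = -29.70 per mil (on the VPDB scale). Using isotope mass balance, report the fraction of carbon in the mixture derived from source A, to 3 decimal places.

δ_A = (0.01067925/0.01123700 − 1)×1000 = (0.950365 − 1)×1000 = -49.635 per mil
δ_B = (0.01102343/0.01123700 − 1)×1000 = (0.980994 − 1)×1000 = -19.006 per mil
f_A = (δ_mix − δ_B)/(δ_A − δ_B) = (-29.70 − (-19.006))/(-49.635 − (-19.006))
f_A = -10.694 / -30.629 = 0.3491

0.349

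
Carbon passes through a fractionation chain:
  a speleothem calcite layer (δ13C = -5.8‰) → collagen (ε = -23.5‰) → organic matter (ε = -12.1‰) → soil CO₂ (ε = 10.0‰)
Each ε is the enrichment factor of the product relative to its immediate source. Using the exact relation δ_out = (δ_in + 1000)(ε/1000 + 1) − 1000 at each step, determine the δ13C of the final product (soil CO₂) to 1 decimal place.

step 1: δ = (-5.80 + 1000)·(-23.5/1000 + 1) − 1000 = -29.16‰
step 2: δ = (-29.16 + 1000)·(-12.1/1000 + 1) − 1000 = -40.91‰
step 3: δ = (-40.91 + 1000)·(10.0/1000 + 1) − 1000 = -31.32‰

-31.3‰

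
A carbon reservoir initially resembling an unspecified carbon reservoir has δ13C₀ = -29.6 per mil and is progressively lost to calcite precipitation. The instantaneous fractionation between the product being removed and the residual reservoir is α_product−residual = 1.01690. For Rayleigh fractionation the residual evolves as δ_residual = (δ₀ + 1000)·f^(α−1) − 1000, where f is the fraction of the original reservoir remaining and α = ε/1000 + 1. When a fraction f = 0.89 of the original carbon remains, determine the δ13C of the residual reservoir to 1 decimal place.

Rayleigh residual: δ_res = (δ₀ + 1000)·f^(α−1) − 1000
α − 1 = 0.01690
f^(α−1) = 0.89^(0.01690) = 0.998033
δ_res = (-29.6 + 1000) × 0.998033 − 1000 = 968.491 − 1000 = -31.51 per mil

-31.5 per mil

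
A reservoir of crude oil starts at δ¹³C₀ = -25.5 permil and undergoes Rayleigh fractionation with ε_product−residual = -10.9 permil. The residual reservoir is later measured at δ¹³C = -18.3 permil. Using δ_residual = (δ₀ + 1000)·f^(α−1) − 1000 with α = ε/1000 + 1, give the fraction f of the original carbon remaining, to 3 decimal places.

α − 1 = ε/1000 = -0.0109
(δ_res + 1000)/(δ₀ + 1000) = (-18.3 + 1000)/(-25.5 + 1000) = 981.7/974.5 = 1.007388
f = 1.007388^(1/-0.0109) = exp(ln(1.007388)/-0.0109) = exp(0.00736/-0.0109)
f = exp(-0.6753) = 0.5090

0.509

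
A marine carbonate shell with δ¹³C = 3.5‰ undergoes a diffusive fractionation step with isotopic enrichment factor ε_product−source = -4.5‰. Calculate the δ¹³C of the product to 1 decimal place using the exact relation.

-1.0‰

Exactly, δ_product = (δ_source + 1000)·(ε/1000 + 1) − 1000.
δ_product = (3.5 + 1000) × (-4.5/1000 + 1) − 1000
δ_product = -1.02‰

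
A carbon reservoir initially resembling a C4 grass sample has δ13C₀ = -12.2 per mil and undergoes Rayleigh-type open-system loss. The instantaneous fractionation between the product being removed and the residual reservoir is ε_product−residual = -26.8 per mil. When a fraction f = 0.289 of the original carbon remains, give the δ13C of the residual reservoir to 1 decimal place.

Rayleigh residual: δ_res = (δ₀ + 1000)·f^(α−1) − 1000
α = ε/1000 + 1 = 0.97320, so α − 1 = -0.02680
f^(α−1) = 0.289^(-0.02680) = 1.033827
δ_res = (-12.2 + 1000) × 1.033827 − 1000 = 1021.214 − 1000 = 21.21 per mil

21.2 per mil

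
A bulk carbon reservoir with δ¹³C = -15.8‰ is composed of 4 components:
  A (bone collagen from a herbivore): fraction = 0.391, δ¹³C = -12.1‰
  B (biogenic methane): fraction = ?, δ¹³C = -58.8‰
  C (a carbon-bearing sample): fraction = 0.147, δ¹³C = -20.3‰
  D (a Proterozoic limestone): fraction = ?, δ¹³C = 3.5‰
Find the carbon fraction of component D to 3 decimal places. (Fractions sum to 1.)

Let f_D and f_B be the unknown fractions; fractions sum to 1 so f_D + f_B = 0.462.
Mass balance: Σ fᵢ·δᵢ = δ_bulk ⇒ f_D·(3.5) + f_B·(-58.8) = -15.8 − (-7.715) = -8.085
Substitute f_B = 0.462 − f_D:
f_D·(3.5 − -58.8) = -8.085 − 0.462×(-58.8) = 19.081
f_D = 19.081 / 62.3 = 0.3063

0.306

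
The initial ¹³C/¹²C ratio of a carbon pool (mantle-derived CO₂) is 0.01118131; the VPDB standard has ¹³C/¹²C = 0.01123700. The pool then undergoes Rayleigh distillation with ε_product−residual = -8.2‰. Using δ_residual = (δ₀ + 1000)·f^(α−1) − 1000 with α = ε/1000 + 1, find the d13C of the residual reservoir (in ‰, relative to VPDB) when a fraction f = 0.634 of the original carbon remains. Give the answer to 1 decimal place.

-1.2‰

δ₀ = (0.01118131/0.01123700 − 1)×1000 = (0.995044 − 1)×1000 = -4.956‰
α − 1 = ε/1000 = -0.0082
f^(α−1) = 0.634^(-0.0082) = 1.003744
δ_res = (-4.956 + 1000) × 1.003744 − 1000 = 998.769 − 1000 = -1.23‰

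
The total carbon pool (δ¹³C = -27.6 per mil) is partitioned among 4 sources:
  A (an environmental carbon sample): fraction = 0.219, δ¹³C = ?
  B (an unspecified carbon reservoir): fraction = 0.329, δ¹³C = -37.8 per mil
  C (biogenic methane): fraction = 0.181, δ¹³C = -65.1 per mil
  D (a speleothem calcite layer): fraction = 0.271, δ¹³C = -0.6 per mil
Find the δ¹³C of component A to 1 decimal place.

-14.7 per mil

Isotope mass balance: δ_bulk = Σ fᵢ·δᵢ.
-27.6 = 0.219×δ_A + 0.329×(-37.8) + 0.181×(-65.1) + 0.271×(-0.6)
0.219·δ_A = -27.6 − (-24.382) = -3.218
δ_A = -3.218 / 0.219 = -14.69 per mil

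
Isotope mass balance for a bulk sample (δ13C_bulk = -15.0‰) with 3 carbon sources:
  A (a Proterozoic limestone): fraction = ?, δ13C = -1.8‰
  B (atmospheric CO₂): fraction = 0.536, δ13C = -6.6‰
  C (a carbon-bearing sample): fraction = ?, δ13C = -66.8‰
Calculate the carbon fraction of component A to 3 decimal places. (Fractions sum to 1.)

Let f_A and f_C be the unknown fractions; fractions sum to 1 so f_A + f_C = 0.464.
Mass balance: Σ fᵢ·δᵢ = δ_bulk ⇒ f_A·(-1.8) + f_C·(-66.8) = -15.0 − (-3.538) = -11.462
Substitute f_C = 0.464 − f_A:
f_A·(-1.8 − -66.8) = -11.462 − 0.464×(-66.8) = 19.533
f_A = 19.533 / 65.0 = 0.3005

0.301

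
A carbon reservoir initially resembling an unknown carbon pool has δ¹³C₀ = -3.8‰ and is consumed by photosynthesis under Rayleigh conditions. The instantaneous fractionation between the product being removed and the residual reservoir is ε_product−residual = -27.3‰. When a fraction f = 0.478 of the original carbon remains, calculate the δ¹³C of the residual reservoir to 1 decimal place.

Rayleigh residual: δ_res = (δ₀ + 1000)·f^(α−1) − 1000
α = ε/1000 + 1 = 0.97270, so α − 1 = -0.02730
f^(α−1) = 0.478^(-0.02730) = 1.020356
δ_res = (-3.8 + 1000) × 1.020356 − 1000 = 1016.478 − 1000 = 16.48‰

16.5‰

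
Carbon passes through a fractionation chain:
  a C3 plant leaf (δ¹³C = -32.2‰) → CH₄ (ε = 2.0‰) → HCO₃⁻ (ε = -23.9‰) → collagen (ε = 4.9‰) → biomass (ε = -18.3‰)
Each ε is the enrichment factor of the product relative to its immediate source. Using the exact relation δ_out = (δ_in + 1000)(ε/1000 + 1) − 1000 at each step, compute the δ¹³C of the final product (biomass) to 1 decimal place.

-66.2‰

step 1: δ = (-32.20 + 1000)·(2.0/1000 + 1) − 1000 = -30.26‰
step 2: δ = (-30.26 + 1000)·(-23.9/1000 + 1) − 1000 = -53.44‰
step 3: δ = (-53.44 + 1000)·(4.9/1000 + 1) − 1000 = -48.80‰
step 4: δ = (-48.80 + 1000)·(-18.3/1000 + 1) − 1000 = -66.21‰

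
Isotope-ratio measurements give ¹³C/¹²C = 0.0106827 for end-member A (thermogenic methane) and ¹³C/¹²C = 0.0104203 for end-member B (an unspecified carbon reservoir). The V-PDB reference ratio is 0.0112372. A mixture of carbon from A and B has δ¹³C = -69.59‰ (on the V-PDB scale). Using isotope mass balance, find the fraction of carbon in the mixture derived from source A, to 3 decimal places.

0.133

δ_A = (0.0106827/0.0112372 − 1)×1000 = (0.950655 − 1)×1000 = -49.345‰
δ_B = (0.0104203/0.0112372 − 1)×1000 = (0.927304 − 1)×1000 = -72.696‰
f_A = (δ_mix − δ_B)/(δ_A − δ_B) = (-69.59 − (-72.696))/(-49.345 − (-72.696))
f_A = 3.106 / 23.351 = 0.1330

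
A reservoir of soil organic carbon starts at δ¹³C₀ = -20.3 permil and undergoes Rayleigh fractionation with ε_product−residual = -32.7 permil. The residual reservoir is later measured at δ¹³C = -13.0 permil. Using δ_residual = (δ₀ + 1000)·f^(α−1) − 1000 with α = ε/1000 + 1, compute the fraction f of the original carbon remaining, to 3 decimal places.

0.797

α − 1 = ε/1000 = -0.0327
(δ_res + 1000)/(δ₀ + 1000) = (-13.0 + 1000)/(-20.3 + 1000) = 987.0/979.7 = 1.007451
f = 1.007451^(1/-0.0327) = exp(ln(1.007451)/-0.0327) = exp(0.00742/-0.0327)
f = exp(-0.2270) = 0.7969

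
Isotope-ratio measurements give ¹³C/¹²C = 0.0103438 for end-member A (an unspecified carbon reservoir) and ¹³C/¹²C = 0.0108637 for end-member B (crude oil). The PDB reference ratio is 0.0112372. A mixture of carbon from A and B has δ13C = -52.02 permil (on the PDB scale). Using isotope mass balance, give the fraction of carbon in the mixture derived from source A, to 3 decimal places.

0.406

δ_A = (0.0103438/0.0112372 − 1)×1000 = (0.920496 − 1)×1000 = -79.504 permil
δ_B = (0.0108637/0.0112372 − 1)×1000 = (0.966762 − 1)×1000 = -33.238 permil
f_A = (δ_mix − δ_B)/(δ_A − δ_B) = (-52.02 − (-33.238))/(-79.504 − (-33.238))
f_A = -18.782 / -46.266 = 0.4060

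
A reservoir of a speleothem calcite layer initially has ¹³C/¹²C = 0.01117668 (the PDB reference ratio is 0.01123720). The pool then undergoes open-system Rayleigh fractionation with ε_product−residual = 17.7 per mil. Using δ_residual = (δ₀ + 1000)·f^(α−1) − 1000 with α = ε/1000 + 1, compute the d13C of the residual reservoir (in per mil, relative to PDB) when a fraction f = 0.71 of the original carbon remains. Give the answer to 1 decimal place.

δ₀ = (0.01117668/0.01123720 − 1)×1000 = (0.994614 − 1)×1000 = -5.386 per mil
α − 1 = ε/1000 = 0.0177
f^(α−1) = 0.71^(0.0177) = 0.993956
δ_res = (-5.386 + 1000) × 0.993956 − 1000 = 988.603 − 1000 = -11.40 per mil

-11.4 per mil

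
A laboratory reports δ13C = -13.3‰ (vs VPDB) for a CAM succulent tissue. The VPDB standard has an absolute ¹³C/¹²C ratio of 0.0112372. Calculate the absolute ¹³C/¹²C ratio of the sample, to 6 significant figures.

0.0110877

R_sample = R_standard × (δ13C/1000 + 1)
R_sample = 0.0112372 × (-13.3/1000 + 1) = 0.0112372 × 0.986700
R_sample = 0.0110877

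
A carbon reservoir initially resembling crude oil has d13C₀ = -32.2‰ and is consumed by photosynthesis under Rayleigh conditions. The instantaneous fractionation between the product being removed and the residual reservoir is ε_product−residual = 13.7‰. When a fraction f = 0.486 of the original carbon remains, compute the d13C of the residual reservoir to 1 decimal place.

-41.7‰

Rayleigh residual: δ_res = (δ₀ + 1000)·f^(α−1) − 1000
α = ε/1000 + 1 = 1.01370, so α − 1 = 0.01370
f^(α−1) = 0.486^(0.01370) = 0.990164
δ_res = (-32.2 + 1000) × 0.990164 − 1000 = 958.280 − 1000 = -41.72‰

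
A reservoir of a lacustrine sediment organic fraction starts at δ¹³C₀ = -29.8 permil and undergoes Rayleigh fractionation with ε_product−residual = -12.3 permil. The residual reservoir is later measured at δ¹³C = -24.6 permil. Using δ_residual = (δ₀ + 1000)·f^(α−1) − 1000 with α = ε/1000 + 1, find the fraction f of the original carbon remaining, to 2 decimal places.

α − 1 = ε/1000 = -0.0123
(δ_res + 1000)/(δ₀ + 1000) = (-24.6 + 1000)/(-29.8 + 1000) = 975.4/970.2 = 1.005360
f = 1.005360^(1/-0.0123) = exp(ln(1.005360)/-0.0123) = exp(0.00535/-0.0123)
f = exp(-0.4346) = 0.6475

0.65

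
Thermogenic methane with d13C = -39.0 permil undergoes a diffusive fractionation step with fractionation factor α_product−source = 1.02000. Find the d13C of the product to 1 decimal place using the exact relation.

δ_product = (δ_source + 1000)·α − 1000
δ_product = (-39.0 + 1000) × 1.02000 − 1000
δ_product = 980.220 − 1000 = -19.78 permil

-19.8 permil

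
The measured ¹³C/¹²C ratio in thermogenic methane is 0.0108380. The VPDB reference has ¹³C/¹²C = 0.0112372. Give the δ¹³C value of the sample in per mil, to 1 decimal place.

δ¹³C = (R_sample / R_standard − 1) × 1000
R_sample / R_standard = 0.0108380 / 0.0112372 = 0.964475
δ¹³C = (0.964475 − 1) × 1000 = -35.52 per mil

-35.5 per mil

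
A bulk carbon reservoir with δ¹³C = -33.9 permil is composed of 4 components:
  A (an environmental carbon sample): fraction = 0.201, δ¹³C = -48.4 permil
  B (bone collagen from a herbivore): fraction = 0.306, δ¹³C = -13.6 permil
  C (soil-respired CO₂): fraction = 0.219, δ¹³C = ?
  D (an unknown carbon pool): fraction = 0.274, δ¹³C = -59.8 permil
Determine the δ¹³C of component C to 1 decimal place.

-16.6 permil

Isotope mass balance: δ_bulk = Σ fᵢ·δᵢ.
-33.9 = 0.201×(-48.4) + 0.306×(-13.6) + 0.219×δ_C + 0.274×(-59.8)
0.219·δ_C = -33.9 − (-30.275) = -3.625
δ_C = -3.625 / 0.219 = -16.55 permil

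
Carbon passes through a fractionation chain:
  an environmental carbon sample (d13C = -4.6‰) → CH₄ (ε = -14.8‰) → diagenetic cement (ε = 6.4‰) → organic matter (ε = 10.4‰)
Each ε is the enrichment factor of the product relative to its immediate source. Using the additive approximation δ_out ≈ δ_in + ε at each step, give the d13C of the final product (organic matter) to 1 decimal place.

step 1: δ ≈ -4.6 + (-14.8) = -19.4‰
step 2: δ ≈ -19.4 + (6.4) = -13.0‰
step 3: δ ≈ -13.0 + (10.4) = -2.6‰

-2.6‰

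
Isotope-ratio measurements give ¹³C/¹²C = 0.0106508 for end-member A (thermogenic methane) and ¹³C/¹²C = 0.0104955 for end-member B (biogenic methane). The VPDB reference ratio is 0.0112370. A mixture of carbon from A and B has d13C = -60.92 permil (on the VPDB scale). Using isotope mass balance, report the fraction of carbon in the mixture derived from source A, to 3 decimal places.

δ_A = (0.0106508/0.0112370 − 1)×1000 = (0.947833 − 1)×1000 = -52.167 permil
δ_B = (0.0104955/0.0112370 − 1)×1000 = (0.934013 − 1)×1000 = -65.987 permil
f_A = (δ_mix − δ_B)/(δ_A − δ_B) = (-60.92 − (-65.987))/(-52.167 − (-65.987))
f_A = 5.067 / 13.820 = 0.3667

0.367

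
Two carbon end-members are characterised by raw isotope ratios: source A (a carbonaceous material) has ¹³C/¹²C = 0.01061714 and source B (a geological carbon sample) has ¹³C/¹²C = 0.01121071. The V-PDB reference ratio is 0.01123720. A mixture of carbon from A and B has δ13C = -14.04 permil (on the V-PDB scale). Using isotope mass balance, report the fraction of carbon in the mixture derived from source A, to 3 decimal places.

δ_A = (0.01061714/0.01123720 − 1)×1000 = (0.944821 − 1)×1000 = -55.179 permil
δ_B = (0.01121071/0.01123720 − 1)×1000 = (0.997643 − 1)×1000 = -2.357 permil
f_A = (δ_mix − δ_B)/(δ_A − δ_B) = (-14.04 − (-2.357))/(-55.179 − (-2.357))
f_A = -11.683 / -52.822 = 0.2212

0.221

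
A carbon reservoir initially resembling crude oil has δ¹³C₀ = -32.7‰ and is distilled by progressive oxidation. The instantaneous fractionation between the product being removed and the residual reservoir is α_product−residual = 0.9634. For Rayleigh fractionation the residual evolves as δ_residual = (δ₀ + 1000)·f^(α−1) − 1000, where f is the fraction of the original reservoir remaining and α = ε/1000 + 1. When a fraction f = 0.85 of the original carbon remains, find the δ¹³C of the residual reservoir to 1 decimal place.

Rayleigh residual: δ_res = (δ₀ + 1000)·f^(α−1) − 1000
α − 1 = -0.03660
f^(α−1) = 0.85^(-0.03660) = 1.005966
δ_res = (-32.7 + 1000) × 1.005966 − 1000 = 973.071 − 1000 = -26.93‰

-26.9‰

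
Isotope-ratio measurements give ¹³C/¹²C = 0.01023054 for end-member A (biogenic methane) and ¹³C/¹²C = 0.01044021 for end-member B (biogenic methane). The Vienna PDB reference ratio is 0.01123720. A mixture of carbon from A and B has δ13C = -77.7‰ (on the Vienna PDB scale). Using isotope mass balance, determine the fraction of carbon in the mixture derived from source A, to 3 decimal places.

δ_A = (0.01023054/0.01123720 − 1)×1000 = (0.910417 − 1)×1000 = -89.583‰
δ_B = (0.01044021/0.01123720 − 1)×1000 = (0.929076 − 1)×1000 = -70.924‰
f_A = (δ_mix − δ_B)/(δ_A − δ_B) = (-77.7 − (-70.924))/(-89.583 − (-70.924))
f_A = -6.776 / -18.659 = 0.3631

0.363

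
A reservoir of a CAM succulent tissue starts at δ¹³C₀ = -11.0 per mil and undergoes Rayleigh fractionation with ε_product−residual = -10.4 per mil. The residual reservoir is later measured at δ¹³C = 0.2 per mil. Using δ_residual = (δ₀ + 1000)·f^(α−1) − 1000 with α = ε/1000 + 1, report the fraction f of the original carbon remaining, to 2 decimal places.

α − 1 = ε/1000 = -0.0104
(δ_res + 1000)/(δ₀ + 1000) = (0.2 + 1000)/(-11.0 + 1000) = 1000.2/989.0 = 1.011325
f = 1.011325^(1/-0.0104) = exp(ln(1.011325)/-0.0104) = exp(0.01126/-0.0104)
f = exp(-1.0828) = 0.3387

0.34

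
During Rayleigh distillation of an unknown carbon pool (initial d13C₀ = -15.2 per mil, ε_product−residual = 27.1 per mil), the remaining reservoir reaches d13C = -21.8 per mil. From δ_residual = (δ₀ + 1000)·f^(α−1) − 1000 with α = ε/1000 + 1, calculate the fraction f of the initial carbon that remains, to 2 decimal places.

α − 1 = ε/1000 = 0.0271
(δ_res + 1000)/(δ₀ + 1000) = (-21.8 + 1000)/(-15.2 + 1000) = 978.2/984.8 = 0.993298
f = 0.993298^(1/0.0271) = exp(ln(0.993298)/0.0271) = exp(-0.00672/0.0271)
f = exp(-0.2481) = 0.7803

0.78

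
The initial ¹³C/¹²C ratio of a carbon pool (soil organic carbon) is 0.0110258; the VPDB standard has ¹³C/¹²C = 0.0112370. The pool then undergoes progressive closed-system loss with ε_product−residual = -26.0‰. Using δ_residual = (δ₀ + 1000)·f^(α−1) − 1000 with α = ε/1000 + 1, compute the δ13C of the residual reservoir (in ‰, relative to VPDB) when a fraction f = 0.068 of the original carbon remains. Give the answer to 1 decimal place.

δ₀ = (0.0110258/0.0112370 − 1)×1000 = (0.981205 − 1)×1000 = -18.795‰
α − 1 = ε/1000 = -0.0260
f^(α−1) = 0.068^(-0.0260) = 1.072395
δ_res = (-18.795 + 1000) × 1.072395 − 1000 = 1052.239 − 1000 = 52.24‰

52.2‰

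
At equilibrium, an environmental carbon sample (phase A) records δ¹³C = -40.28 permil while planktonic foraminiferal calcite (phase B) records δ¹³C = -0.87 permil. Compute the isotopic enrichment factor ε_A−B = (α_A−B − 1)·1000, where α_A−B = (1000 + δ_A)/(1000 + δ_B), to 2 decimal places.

-39.44 permil

α_A−B = (1000 + -40.28) / (1000 + -0.87) = 959.72 / 999.13 = 0.960556
ε_A−B = (0.960556 − 1) × 1000 = -39.444 permil
(The approximation ε ≈ δ_A − δ_B would give -39.41 permil.)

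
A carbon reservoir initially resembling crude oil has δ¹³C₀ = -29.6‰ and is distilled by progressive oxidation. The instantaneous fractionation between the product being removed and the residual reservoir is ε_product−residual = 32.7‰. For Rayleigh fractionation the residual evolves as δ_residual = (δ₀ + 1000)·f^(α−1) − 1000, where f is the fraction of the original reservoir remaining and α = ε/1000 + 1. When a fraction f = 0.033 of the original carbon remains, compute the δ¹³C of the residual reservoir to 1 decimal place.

-132.0‰

Rayleigh residual: δ_res = (δ₀ + 1000)·f^(α−1) − 1000
α = ε/1000 + 1 = 1.03270, so α − 1 = 0.03270
f^(α−1) = 0.033^(0.03270) = 0.894449
δ_res = (-29.6 + 1000) × 0.894449 − 1000 = 867.973 − 1000 = -132.03‰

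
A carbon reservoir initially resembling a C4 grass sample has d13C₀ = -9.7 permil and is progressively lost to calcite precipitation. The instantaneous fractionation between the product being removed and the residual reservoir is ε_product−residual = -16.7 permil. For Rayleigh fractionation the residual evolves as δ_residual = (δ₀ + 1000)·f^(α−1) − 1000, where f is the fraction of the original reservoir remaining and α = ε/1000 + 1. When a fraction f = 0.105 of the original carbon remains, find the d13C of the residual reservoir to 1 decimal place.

28.3 permil

Rayleigh residual: δ_res = (δ₀ + 1000)·f^(α−1) − 1000
α = ε/1000 + 1 = 0.98330, so α − 1 = -0.01670
f^(α−1) = 0.105^(-0.01670) = 1.038356
δ_res = (-9.7 + 1000) × 1.038356 − 1000 = 1028.284 − 1000 = 28.28 permil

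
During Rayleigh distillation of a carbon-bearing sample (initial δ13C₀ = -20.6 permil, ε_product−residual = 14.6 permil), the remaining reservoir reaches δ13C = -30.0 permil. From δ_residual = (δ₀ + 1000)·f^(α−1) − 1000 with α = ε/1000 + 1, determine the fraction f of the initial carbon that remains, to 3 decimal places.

0.517

α − 1 = ε/1000 = 0.0146
(δ_res + 1000)/(δ₀ + 1000) = (-30.0 + 1000)/(-20.6 + 1000) = 970.0/979.4 = 0.990402
f = 0.990402^(1/0.0146) = exp(ln(0.990402)/0.0146) = exp(-0.00964/0.0146)
f = exp(-0.6606) = 0.5166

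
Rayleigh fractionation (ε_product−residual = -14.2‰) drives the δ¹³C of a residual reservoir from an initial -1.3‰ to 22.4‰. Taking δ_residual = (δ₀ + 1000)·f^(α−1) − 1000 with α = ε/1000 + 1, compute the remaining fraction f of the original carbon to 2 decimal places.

0.19

α − 1 = ε/1000 = -0.0142
(δ_res + 1000)/(δ₀ + 1000) = (22.4 + 1000)/(-1.3 + 1000) = 1022.4/998.7 = 1.023731
f = 1.023731^(1/-0.0142) = exp(ln(1.023731)/-0.0142) = exp(0.02345/-0.0142)
f = exp(-1.6517) = 0.1917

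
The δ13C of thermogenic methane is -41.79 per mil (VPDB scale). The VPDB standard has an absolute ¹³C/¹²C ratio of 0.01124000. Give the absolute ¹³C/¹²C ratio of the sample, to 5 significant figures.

0.010770

R_sample = R_standard × (δ13C/1000 + 1)
R_sample = 0.01124000 × (-41.79/1000 + 1) = 0.01124000 × 0.958210
R_sample = 0.0107703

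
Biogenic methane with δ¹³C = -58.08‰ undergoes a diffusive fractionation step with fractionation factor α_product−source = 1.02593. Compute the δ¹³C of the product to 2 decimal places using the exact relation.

δ_product = (δ_source + 1000)·α − 1000
δ_product = (-58.08 + 1000) × 1.02593 − 1000
δ_product = 966.344 − 1000 = -33.656‰

-33.66‰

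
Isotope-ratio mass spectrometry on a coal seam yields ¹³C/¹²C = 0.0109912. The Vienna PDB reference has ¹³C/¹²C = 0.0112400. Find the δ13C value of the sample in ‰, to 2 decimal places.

-22.14‰

δ13C = (R_sample / R_standard − 1) × 1000
R_sample / R_standard = 0.0109912 / 0.0112400 = 0.977865
δ13C = (0.977865 − 1) × 1000 = -22.135‰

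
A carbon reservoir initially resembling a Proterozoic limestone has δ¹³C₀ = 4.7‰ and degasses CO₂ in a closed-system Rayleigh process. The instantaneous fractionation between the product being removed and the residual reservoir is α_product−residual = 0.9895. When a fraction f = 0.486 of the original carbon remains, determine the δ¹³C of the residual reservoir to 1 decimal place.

Rayleigh residual: δ_res = (δ₀ + 1000)·f^(α−1) − 1000
α − 1 = -0.01050
f^(α−1) = 0.486^(-0.01050) = 1.007605
δ_res = (4.7 + 1000) × 1.007605 − 1000 = 1012.341 − 1000 = 12.34‰

12.3‰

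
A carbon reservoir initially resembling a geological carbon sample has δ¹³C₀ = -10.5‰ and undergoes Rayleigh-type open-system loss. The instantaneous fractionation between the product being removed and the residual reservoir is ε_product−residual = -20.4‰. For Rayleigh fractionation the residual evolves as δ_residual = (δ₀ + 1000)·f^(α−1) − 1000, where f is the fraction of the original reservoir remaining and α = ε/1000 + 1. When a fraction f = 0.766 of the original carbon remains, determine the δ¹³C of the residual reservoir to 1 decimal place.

-5.1‰

Rayleigh residual: δ_res = (δ₀ + 1000)·f^(α−1) − 1000
α = ε/1000 + 1 = 0.97960, so α − 1 = -0.02040
f^(α−1) = 0.766^(-0.02040) = 1.005453
δ_res = (-10.5 + 1000) × 1.005453 − 1000 = 994.896 − 1000 = -5.10‰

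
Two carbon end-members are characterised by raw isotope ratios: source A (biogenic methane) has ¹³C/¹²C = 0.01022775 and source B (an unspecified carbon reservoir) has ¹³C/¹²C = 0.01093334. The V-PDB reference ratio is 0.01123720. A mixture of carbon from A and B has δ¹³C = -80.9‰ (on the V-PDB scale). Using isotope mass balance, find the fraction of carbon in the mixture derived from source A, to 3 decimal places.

δ_A = (0.01022775/0.01123720 − 1)×1000 = (0.910169 − 1)×1000 = -89.831‰
δ_B = (0.01093334/0.01123720 − 1)×1000 = (0.972959 − 1)×1000 = -27.041‰
f_A = (δ_mix − δ_B)/(δ_A − δ_B) = (-80.9 − (-27.041))/(-89.831 − (-27.041))
f_A = -53.859 / -62.791 = 0.8578

0.858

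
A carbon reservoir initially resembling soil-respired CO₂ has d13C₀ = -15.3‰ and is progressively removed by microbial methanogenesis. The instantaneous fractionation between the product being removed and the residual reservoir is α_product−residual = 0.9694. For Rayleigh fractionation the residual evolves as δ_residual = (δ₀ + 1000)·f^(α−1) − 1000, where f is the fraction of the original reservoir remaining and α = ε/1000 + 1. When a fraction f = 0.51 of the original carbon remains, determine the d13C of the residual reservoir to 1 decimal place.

Rayleigh residual: δ_res = (δ₀ + 1000)·f^(α−1) − 1000
α − 1 = -0.03060
f^(α−1) = 0.51^(-0.03060) = 1.020818
δ_res = (-15.3 + 1000) × 1.020818 − 1000 = 1005.200 − 1000 = 5.20‰

5.2‰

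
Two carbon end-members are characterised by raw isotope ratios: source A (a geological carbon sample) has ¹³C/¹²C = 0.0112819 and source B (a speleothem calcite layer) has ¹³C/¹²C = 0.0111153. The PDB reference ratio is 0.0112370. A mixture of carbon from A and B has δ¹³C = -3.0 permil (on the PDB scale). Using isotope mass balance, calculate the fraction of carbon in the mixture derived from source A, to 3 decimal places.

0.528

δ_A = (0.0112819/0.0112370 − 1)×1000 = (1.003996 − 1)×1000 = 3.996 permil
δ_B = (0.0111153/0.0112370 − 1)×1000 = (0.989170 − 1)×1000 = -10.830 permil
f_A = (δ_mix − δ_B)/(δ_A − δ_B) = (-3.0 − (-10.830))/(3.996 − (-10.830))
f_A = 7.830 / 14.826 = 0.5281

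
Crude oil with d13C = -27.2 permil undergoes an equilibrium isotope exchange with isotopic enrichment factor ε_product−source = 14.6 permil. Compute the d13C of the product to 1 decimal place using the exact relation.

To first order, δ_product ≈ δ_source + ε = -12.6 permil.
Exactly, δ_product = (δ_source + 1000)·(ε/1000 + 1) − 1000.
δ_product = (-27.2 + 1000) × (14.6/1000 + 1) − 1000
δ_product = -13.00 permil

-13.0 permil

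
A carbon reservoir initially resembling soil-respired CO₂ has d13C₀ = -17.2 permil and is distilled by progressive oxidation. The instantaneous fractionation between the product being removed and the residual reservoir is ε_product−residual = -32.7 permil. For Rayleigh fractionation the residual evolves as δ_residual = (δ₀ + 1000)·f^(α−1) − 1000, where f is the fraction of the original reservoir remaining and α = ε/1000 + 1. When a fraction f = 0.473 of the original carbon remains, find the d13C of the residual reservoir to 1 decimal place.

Rayleigh residual: δ_res = (δ₀ + 1000)·f^(α−1) − 1000
α = ε/1000 + 1 = 0.96730, so α − 1 = -0.03270
f^(α−1) = 0.473^(-0.03270) = 1.024783
δ_res = (-17.2 + 1000) × 1.024783 − 1000 = 1007.157 − 1000 = 7.16 permil

7.2 permil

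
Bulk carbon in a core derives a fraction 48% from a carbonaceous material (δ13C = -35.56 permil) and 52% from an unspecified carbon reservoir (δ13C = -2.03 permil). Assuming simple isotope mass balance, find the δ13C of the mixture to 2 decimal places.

δ_mix = f_A·δ_A + f_B·δ_B
δ_mix = 0.48 × (-35.56) + 0.52 × (-2.03)
δ_mix = -17.069 + -1.056 = -18.124 permil

-18.12 permil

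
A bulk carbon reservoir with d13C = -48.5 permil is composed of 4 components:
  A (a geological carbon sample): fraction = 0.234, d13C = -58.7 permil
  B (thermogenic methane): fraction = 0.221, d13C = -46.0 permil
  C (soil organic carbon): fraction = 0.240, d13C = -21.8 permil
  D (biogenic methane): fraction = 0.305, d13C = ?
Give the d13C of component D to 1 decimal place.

-63.5 permil

Isotope mass balance: δ_bulk = Σ fᵢ·δᵢ.
-48.5 = 0.234×(-58.7) + 0.221×(-46.0) + 0.240×(-21.8) + 0.305×δ_D
0.305·δ_D = -48.5 − (-29.134) = -19.366
δ_D = -19.366 / 0.305 = -63.50 permil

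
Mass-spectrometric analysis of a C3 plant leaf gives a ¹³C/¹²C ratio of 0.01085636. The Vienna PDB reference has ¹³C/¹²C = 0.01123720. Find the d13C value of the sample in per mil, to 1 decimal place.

d13C = (R_sample / R_standard − 1) × 1000
R_sample / R_standard = 0.01085636 / 0.01123720 = 0.966109
d13C = (0.966109 − 1) × 1000 = -33.89 per mil

-33.9 per mil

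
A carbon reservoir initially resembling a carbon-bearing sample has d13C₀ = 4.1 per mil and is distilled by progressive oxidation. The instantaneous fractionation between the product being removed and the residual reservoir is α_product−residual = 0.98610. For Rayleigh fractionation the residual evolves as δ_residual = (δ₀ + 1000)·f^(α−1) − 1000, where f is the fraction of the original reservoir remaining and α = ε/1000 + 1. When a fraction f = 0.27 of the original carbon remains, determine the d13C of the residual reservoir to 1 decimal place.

22.5 per mil

Rayleigh residual: δ_res = (δ₀ + 1000)·f^(α−1) − 1000
α − 1 = -0.01390
f^(α−1) = 0.27^(-0.01390) = 1.018366
δ_res = (4.1 + 1000) × 1.018366 − 1000 = 1022.542 − 1000 = 22.54 per mil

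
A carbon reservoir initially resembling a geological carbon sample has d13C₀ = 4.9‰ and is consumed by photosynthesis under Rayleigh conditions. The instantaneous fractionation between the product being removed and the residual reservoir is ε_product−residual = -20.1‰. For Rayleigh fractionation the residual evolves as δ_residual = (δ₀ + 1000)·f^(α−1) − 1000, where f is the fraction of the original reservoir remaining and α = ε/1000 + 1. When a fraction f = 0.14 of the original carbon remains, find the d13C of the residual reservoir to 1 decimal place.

Rayleigh residual: δ_res = (δ₀ + 1000)·f^(α−1) − 1000
α = ε/1000 + 1 = 0.97990, so α − 1 = -0.02010
f^(α−1) = 0.14^(-0.02010) = 1.040310
δ_res = (4.9 + 1000) × 1.040310 − 1000 = 1045.408 − 1000 = 45.41‰

45.4‰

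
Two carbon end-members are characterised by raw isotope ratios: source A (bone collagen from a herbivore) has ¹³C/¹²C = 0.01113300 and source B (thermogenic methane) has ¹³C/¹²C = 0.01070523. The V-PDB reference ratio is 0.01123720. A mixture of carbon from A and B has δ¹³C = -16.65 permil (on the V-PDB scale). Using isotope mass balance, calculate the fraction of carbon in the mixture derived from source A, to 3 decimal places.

0.806

δ_A = (0.01113300/0.01123720 − 1)×1000 = (0.990727 − 1)×1000 = -9.273 permil
δ_B = (0.01070523/0.01123720 − 1)×1000 = (0.952660 − 1)×1000 = -47.340 permil
f_A = (δ_mix − δ_B)/(δ_A − δ_B) = (-16.65 − (-47.340))/(-9.273 − (-47.340))
f_A = 30.690 / 38.067 = 0.8062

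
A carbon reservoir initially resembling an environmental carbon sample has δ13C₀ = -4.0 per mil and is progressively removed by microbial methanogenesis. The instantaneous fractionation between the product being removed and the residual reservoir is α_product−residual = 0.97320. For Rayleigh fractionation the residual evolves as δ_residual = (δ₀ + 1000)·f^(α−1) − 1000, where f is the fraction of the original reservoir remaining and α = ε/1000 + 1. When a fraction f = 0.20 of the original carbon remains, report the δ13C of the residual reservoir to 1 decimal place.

39.9 per mil

Rayleigh residual: δ_res = (δ₀ + 1000)·f^(α−1) − 1000
α − 1 = -0.02680
f^(α−1) = 0.20^(-0.02680) = 1.044077
δ_res = (-4.0 + 1000) × 1.044077 − 1000 = 1039.900 − 1000 = 39.90 per mil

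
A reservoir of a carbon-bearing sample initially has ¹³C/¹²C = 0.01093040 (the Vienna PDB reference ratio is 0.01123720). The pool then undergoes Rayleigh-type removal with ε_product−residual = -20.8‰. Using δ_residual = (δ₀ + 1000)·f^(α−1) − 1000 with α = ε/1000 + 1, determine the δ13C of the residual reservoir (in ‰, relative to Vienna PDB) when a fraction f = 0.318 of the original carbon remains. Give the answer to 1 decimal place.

-3.8‰

δ₀ = (0.01093040/0.01123720 − 1)×1000 = (0.972698 − 1)×1000 = -27.302‰
α − 1 = ε/1000 = -0.0208
f^(α−1) = 0.318^(-0.0208) = 1.024117
δ_res = (-27.302 + 1000) × 1.024117 − 1000 = 996.156 − 1000 = -3.84‰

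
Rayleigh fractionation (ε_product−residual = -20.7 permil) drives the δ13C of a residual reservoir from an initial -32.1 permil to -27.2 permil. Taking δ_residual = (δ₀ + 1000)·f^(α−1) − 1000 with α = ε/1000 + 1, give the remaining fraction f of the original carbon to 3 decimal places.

0.784

α − 1 = ε/1000 = -0.0207
(δ_res + 1000)/(δ₀ + 1000) = (-27.2 + 1000)/(-32.1 + 1000) = 972.8/967.9 = 1.005063
f = 1.005063^(1/-0.0207) = exp(ln(1.005063)/-0.0207) = exp(0.00505/-0.0207)
f = exp(-0.2439) = 0.7835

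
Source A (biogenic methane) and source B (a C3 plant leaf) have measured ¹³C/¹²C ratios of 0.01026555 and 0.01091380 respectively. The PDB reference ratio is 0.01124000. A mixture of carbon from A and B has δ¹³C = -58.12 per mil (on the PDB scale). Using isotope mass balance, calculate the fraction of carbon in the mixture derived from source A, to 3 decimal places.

δ_A = (0.01026555/0.01124000 − 1)×1000 = (0.913305 − 1)×1000 = -86.695 per mil
δ_B = (0.01091380/0.01124000 − 1)×1000 = (0.970979 − 1)×1000 = -29.021 per mil
f_A = (δ_mix − δ_B)/(δ_A − δ_B) = (-58.12 − (-29.021))/(-86.695 − (-29.021))
f_A = -29.099 / -57.673 = 0.5045

0.505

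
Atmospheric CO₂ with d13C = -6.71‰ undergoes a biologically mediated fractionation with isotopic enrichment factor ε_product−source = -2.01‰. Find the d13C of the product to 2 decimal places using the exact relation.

Exactly, δ_product = (δ_source + 1000)·(ε/1000 + 1) − 1000.
δ_product = (-6.71 + 1000) × (-2.01/1000 + 1) − 1000
δ_product = -8.707‰

-8.71‰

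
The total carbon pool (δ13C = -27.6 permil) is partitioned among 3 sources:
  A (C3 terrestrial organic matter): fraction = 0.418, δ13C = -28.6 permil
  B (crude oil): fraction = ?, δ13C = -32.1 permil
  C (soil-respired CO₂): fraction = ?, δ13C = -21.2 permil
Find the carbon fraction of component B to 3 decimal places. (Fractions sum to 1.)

Let f_B and f_C be the unknown fractions; fractions sum to 1 so f_B + f_C = 0.582.
Mass balance: Σ fᵢ·δᵢ = δ_bulk ⇒ f_B·(-32.1) + f_C·(-21.2) = -27.6 − (-11.955) = -15.645
Substitute f_C = 0.582 − f_B:
f_B·(-32.1 − -21.2) = -15.645 − 0.582×(-21.2) = -3.307
f_B = -3.307 / -10.9 = 0.3034

0.303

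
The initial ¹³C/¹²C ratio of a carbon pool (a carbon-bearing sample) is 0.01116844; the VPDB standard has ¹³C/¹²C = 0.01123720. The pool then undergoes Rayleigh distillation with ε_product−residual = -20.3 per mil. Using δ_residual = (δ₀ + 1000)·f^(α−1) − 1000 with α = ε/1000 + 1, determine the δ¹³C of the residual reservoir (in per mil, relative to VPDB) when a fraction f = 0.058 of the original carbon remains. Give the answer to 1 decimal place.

53.0 per mil

δ₀ = (0.01116844/0.01123720 − 1)×1000 = (0.993881 − 1)×1000 = -6.119 per mil
α − 1 = ε/1000 = -0.0203
f^(α−1) = 0.058^(-0.0203) = 1.059504
δ_res = (-6.119 + 1000) × 1.059504 − 1000 = 1053.020 − 1000 = 53.02 per mil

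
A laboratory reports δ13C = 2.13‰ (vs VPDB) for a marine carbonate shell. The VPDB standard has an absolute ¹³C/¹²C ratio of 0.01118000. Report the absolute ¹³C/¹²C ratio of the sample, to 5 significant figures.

0.011204

R_sample = R_standard × (δ13C/1000 + 1)
R_sample = 0.01118000 × (2.13/1000 + 1) = 0.01118000 × 1.002130
R_sample = 0.0112038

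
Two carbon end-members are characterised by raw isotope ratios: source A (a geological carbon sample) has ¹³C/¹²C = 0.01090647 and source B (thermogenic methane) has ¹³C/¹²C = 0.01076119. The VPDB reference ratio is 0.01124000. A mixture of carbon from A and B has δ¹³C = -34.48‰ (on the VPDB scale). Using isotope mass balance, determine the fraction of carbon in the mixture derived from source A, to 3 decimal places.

δ_A = (0.01090647/0.01124000 − 1)×1000 = (0.970327 − 1)×1000 = -29.673‰
δ_B = (0.01076119/0.01124000 − 1)×1000 = (0.957401 − 1)×1000 = -42.599‰
f_A = (δ_mix − δ_B)/(δ_A − δ_B) = (-34.48 − (-42.599))/(-29.673 − (-42.599))
f_A = 8.119 / 12.925 = 0.6281

0.628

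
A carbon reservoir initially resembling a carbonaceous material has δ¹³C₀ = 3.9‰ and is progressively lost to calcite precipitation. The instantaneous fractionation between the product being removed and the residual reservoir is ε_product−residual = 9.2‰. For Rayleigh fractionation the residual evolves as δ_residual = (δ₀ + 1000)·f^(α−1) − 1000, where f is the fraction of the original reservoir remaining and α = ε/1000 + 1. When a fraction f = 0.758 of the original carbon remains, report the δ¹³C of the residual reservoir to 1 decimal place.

1.3‰

Rayleigh residual: δ_res = (δ₀ + 1000)·f^(α−1) − 1000
α = ε/1000 + 1 = 1.00920, so α − 1 = 0.00920
f^(α−1) = 0.758^(0.00920) = 0.997454
δ_res = (3.9 + 1000) × 0.997454 − 1000 = 1001.344 − 1000 = 1.34‰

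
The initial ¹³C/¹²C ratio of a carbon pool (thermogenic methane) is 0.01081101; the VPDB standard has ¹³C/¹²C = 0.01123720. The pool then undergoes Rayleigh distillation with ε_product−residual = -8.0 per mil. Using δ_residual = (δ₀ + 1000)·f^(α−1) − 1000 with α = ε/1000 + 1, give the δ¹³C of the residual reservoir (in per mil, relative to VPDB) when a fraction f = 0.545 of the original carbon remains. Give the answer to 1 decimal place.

-33.2 per mil

δ₀ = (0.01081101/0.01123720 − 1)×1000 = (0.962073 − 1)×1000 = -37.927 per mil
α − 1 = ε/1000 = -0.0080
f^(α−1) = 0.545^(-0.0080) = 1.004868
δ_res = (-37.927 + 1000) × 1.004868 − 1000 = 966.756 − 1000 = -33.24 per mil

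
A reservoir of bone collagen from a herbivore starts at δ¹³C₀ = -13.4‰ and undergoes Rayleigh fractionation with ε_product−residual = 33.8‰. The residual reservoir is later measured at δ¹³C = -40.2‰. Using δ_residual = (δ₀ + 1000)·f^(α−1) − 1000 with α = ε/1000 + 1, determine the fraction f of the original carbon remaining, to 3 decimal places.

0.443

α − 1 = ε/1000 = 0.0338
(δ_res + 1000)/(δ₀ + 1000) = (-40.2 + 1000)/(-13.4 + 1000) = 959.8/986.6 = 0.972836
f = 0.972836^(1/0.0338) = exp(ln(0.972836)/0.0338) = exp(-0.02754/0.0338)
f = exp(-0.8148) = 0.4427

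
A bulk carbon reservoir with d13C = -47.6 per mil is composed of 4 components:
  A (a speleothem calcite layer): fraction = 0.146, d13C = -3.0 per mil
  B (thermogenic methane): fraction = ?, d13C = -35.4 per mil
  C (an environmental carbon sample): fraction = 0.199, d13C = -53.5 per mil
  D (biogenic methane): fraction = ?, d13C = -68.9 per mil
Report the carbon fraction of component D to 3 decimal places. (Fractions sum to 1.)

Let f_D and f_B be the unknown fractions; fractions sum to 1 so f_D + f_B = 0.655.
Mass balance: Σ fᵢ·δᵢ = δ_bulk ⇒ f_D·(-68.9) + f_B·(-35.4) = -47.6 − (-11.085) = -36.516
Substitute f_B = 0.655 − f_D:
f_D·(-68.9 − -35.4) = -36.516 − 0.655×(-35.4) = -13.329
f_D = -13.329 / -33.5 = 0.3979

0.398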